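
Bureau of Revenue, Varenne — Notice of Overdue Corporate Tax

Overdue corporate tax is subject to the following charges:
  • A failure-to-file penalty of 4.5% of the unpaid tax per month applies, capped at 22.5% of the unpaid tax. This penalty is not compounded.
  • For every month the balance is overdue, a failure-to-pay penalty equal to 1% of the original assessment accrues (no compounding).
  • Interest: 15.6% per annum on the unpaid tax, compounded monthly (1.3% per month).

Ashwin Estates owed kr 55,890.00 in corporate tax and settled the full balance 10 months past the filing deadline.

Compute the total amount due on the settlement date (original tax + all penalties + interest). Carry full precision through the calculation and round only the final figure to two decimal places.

Failure-to-file: 10 × 4.5% × kr 55,890.00 = kr 25,150.50, capped at 22.5% × kr 55,890.00 = kr 12,575.25
Failure-to-pay penalty = 1% × kr 55,890.00 × 10 mo = kr 5,589.00
Interest: kr 55,890.00 × ((1 + 0.013)^10 − 1) = kr 55,890.00 × 0.1378747… = kr 7,705.8188…
Total = kr 55,890.00 + kr 18,164.2500 + kr 7,705.8188… = kr 81,760.07

kr 81,760.07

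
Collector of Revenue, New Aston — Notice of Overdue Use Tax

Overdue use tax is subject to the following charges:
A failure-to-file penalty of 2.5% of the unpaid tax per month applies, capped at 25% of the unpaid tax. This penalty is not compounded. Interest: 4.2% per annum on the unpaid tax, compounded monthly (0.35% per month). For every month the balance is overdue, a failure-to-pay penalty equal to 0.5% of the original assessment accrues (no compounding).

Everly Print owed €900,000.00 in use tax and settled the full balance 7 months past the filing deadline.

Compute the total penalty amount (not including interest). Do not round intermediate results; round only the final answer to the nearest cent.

€189,000.00

Failure-to-file: 7 × 2.5% × €900,000.00 = €157,500.00 (under the 25% cap)
Failure-to-pay penalty: 7 × 0.5% × €900,000.00 = €31,500.00
Total penalty = €157,500.00 + €31,500.00 = €189,000.00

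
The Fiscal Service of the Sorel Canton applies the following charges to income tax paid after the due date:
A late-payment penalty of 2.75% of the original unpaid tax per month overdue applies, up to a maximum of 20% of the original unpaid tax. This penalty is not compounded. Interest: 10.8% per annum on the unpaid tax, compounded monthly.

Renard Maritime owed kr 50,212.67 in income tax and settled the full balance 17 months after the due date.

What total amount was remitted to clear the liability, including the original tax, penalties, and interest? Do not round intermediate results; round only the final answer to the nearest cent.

Penalty (uncapped): 17 × 2.75% × kr 50,212.67 = kr 23,474.42…; cap = 20% × kr 50,212.67 = kr 10,042.53… → penalty = kr 10,042.53…
Interest (10.8%/yr ÷ 12 = 0.9%/month): kr 50,212.67 × ((1 + 0.009)^17 − 1) = kr 8,261.3755…
Total = kr 50,212.67 + kr 10,042.5340 + kr 8,261.3755… = kr 68,516.58

kr 68,516.58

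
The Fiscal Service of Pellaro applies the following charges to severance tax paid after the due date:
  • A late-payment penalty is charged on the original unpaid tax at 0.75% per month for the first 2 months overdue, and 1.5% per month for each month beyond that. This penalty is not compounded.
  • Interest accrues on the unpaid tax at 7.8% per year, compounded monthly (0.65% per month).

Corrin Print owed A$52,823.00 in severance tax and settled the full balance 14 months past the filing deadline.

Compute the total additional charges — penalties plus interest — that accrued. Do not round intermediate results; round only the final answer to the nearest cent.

Penalty, months 1–2: 2 × 0.75% × A$52,823.00 = A$792.35…
Penalty, months 3–14: 12 × 1.5% × A$52,823.00 = A$9,508.14
Interest: A$52,823.00 × ((1 + 0.0065)^14 − 1) = A$52,823.00 × 0.0949465… = A$5,015.3602…
Penalties + interest = A$10,300.4850 + A$5,015.3602… = A$15,315.85

A$15,315.85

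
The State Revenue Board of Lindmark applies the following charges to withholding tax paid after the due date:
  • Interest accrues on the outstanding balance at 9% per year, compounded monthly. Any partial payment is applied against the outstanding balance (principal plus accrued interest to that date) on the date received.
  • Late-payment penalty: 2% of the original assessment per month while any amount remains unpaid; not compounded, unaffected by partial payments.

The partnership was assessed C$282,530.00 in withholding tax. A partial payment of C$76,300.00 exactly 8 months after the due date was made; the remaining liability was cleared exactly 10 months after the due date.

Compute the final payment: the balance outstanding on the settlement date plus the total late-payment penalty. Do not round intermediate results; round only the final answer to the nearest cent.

Monthly rate = 9% ÷ 12 = 0.75%
Balance at month 8: C$282,530.0000 × (1 + 0.0075)^8 = C$299,933.5225…
After C$76,300.00 payment: C$299,933.5225… − C$76,300.00 = C$223,633.5225…
Balance at month 10: C$223,633.5225… × (1 + 0.0075)^2 = C$227,000.6047…
Penalty: 10 × 2% × C$282,530.00 = C$56,506.00
Final settlement = outstanding balance + penalty = C$227,000.6047… + C$56,506.00 = C$283,506.60

C$283,506.60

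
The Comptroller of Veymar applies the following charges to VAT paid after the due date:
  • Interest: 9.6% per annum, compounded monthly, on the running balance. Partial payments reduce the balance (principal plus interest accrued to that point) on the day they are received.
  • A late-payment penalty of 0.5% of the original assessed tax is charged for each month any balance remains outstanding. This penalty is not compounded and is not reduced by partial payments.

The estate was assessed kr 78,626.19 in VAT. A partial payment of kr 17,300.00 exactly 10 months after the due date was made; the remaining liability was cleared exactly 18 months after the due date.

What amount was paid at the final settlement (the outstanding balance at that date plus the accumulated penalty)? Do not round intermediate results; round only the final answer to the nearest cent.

Monthly rate = 9.6% ÷ 12 = 0.8%
Balance at month 10: kr 78,626.1900 × (1 + 0.008)^10 = kr 85,147.6277…
After kr 17,300.00 payment: kr 85,147.6277… − kr 17,300.00 = kr 67,847.6277…
Balance at month 18: kr 67,847.6277… × (1 + 0.008)^8 = kr 72,313.4237…
Penalty: 18 × 0.5% × kr 78,626.19 = kr 7,076.36…
Final settlement = outstanding balance + penalty = kr 72,313.4237… + kr 7,076.36… = kr 79,389.78

kr 79,389.78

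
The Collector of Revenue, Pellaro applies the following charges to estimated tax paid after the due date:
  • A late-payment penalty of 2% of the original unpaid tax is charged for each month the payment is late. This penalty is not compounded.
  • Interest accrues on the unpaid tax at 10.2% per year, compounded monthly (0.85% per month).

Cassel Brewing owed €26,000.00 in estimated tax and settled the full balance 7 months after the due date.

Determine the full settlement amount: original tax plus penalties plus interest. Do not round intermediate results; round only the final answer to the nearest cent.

Late-payment penalty = 2% × €26,000.00 × 7 mo = €3,640.00
Interest: €26,000.00 × ((1 + 0.0085)^7 − 1) = €26,000.00 × 0.0610389… = €1,587.0121…
Total = €26,000.00 + €3,640.0000 + €1,587.0121… = €31,227.01

€31,227.01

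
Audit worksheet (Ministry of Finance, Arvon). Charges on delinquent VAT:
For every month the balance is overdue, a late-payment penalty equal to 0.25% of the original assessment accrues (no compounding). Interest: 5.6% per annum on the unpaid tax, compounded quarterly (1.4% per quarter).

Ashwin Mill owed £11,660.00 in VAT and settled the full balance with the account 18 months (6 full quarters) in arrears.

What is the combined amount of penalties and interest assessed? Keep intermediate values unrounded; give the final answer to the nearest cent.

Late-payment penalty = 0.25% × £11,660.00 × 18 mo = £524.70
Interest: £11,660.00 × ((1 + 0.014)^6 − 1) = £11,660.00 × 0.0869955… = £1,014.3671…
Penalties + interest = £524.7000 + £1,014.3671… = £1,539.07

£1,539.07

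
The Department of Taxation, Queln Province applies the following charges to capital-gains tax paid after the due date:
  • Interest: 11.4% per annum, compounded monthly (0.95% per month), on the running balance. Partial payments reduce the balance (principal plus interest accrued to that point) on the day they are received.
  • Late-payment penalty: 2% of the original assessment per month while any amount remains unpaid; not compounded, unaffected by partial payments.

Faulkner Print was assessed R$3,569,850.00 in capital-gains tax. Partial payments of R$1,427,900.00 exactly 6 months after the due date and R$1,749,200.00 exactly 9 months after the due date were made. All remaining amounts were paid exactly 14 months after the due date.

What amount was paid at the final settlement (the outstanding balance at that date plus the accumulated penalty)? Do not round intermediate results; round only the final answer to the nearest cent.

R$1,700,681.29

Balance at month 6: R$3,569,850.0000 × (1 + 0.0095)^6 = R$3,778,225.7863…
After R$1,427,900.00 payment: R$3,778,225.7863… − R$1,427,900.00 = R$2,350,325.7863…
Balance at month 9: R$2,350,325.7863… × (1 + 0.0095)^3 = R$2,417,948.4370…
After R$1,749,200.00 payment: R$2,417,948.4370… − R$1,749,200.00 = R$668,748.4370…
Balance at month 14: R$668,748.4370… × (1 + 0.0095)^5 = R$701,123.2942…
Penalty: 14 × 2% × R$3,569,850.00 = R$999,558.00
Final settlement = outstanding balance + penalty = R$701,123.2942… + R$999,558.00 = R$1,700,681.29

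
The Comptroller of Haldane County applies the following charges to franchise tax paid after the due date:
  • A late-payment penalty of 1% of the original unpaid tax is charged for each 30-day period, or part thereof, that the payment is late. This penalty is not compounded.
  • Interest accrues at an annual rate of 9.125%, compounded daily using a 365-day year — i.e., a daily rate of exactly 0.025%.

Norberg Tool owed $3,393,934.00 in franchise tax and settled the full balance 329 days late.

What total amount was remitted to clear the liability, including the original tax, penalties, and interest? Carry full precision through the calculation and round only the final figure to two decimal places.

$4,058,181.35

Penalty periods: ⌈329/30⌉ = 11; penalty = 11 × 1% × $3,393,934.00 = $373,332.74
Interest: $3,393,934.00 × ((1 + 0.00025)^329 − 1) = $3,393,934.00 × 0.08571605… = $290,914.6062…
Total = $3,393,934.00 + $373,332.7400 + $290,914.6062… = $4,058,181.35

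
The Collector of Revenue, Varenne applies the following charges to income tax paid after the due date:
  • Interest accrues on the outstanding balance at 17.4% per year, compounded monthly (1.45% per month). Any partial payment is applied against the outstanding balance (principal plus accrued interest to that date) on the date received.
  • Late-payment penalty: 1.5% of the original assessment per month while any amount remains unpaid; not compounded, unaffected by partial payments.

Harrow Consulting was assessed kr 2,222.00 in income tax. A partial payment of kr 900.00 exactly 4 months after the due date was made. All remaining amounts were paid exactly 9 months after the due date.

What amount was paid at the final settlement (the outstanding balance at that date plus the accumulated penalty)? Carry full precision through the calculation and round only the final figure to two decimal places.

Balance at month 4: kr 2,222.0000 × (1 + 0.0145)^4 = kr 2,353.7062…
After kr 900.00 payment: kr 2,353.7062… − kr 900.00 = kr 1,453.7062…
Balance at month 9: kr 1,453.7062… × (1 + 0.0145)^5 = kr 1,562.2010…
Penalty: 9 × 1.5% × kr 2,222.00 = kr 299.97
Final settlement = outstanding balance + penalty = kr 1,562.2010… + kr 299.97 = kr 1,862.17

kr 1,862.17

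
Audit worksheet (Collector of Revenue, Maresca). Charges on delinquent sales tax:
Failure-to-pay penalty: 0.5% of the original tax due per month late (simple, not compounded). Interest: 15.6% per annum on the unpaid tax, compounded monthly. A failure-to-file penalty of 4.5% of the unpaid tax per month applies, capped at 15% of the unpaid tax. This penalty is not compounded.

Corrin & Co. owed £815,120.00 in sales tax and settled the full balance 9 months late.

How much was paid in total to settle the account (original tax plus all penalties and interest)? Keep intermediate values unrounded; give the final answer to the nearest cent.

£1,074,550.03

Failure-to-file: 9 × 4.5% × £815,120.00 = £330,123.60, capped at 15% × £815,120.00 = £122,268.00
Failure-to-pay penalty: 9 × 0.5% × £815,120.00 = £36,680.40
Interest (15.6%/yr ÷ 12 = 1.3%/month): £815,120.00 × ((1 + 0.013)^9 − 1) = £100,481.6307…
Total = £815,120.00 + £158,948.4000 + £100,481.6307… = £1,074,550.03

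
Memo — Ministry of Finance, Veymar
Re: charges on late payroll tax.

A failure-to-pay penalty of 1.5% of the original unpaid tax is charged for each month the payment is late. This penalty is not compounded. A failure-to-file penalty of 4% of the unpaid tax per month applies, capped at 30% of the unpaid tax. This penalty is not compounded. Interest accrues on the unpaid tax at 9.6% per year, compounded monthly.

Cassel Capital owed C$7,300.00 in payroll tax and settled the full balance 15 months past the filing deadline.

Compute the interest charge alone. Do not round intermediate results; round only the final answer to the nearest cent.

Interest (9.6%/yr ÷ 12 = 0.8%/month): C$7,300.00 × ((1 + 0.008)^15 − 1) = C$926.7982…

C$926.80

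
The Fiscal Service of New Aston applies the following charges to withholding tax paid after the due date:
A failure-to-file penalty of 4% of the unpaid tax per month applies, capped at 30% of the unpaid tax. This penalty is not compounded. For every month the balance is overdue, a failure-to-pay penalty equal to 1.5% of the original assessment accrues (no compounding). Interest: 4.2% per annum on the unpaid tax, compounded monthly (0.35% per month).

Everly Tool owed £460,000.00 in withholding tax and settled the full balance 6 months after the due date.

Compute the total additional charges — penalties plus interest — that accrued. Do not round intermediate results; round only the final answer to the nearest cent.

£161,544.92

Failure-to-file: 6 × 4% × £460,000.00 = £110,400.00 (under the 30% cap)
Failure-to-pay penalty = 1.5% × £460,000.00 × 6 mo = £41,400.00
Interest: £460,000.00 × ((1 + 0.0035)^6 − 1) = £460,000.00 × 0.0211846… = £9,744.9205…
Penalties + interest = £151,800.0000 + £9,744.9205… = £161,544.92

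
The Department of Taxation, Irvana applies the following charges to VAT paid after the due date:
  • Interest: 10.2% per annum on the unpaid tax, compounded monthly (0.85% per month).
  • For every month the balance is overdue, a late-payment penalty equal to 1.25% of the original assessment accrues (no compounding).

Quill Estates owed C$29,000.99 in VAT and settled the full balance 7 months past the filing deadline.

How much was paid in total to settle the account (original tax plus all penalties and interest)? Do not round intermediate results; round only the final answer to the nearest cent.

Late-payment penalty: 7 × 1.25% × C$29,000.99 = C$2,537.59…
Interest: C$29,000.99 × ((1 + 0.0085)^7 − 1) = C$29,000.99 × 0.0610389… = C$1,770.1893…
Total = C$29,000.99 + C$2,537.5866… + C$1,770.1893… = C$33,308.77

C$33,308.77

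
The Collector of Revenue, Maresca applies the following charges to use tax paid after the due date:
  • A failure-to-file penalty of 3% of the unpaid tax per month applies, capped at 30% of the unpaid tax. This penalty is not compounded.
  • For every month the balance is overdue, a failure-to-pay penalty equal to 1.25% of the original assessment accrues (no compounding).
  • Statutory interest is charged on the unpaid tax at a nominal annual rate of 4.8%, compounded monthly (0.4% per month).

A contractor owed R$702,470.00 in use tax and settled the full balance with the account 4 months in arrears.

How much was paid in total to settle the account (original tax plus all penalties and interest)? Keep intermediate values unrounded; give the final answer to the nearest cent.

Failure-to-file: 4 × 3% × R$702,470.00 = R$84,296.40 (under the 30% cap)
Failure-to-pay penalty = 1.25% × R$702,470.00 × 4 mo = R$35,123.50
Interest: R$702,470.00 × ((1 + 0.004)^4 − 1) = R$702,470.00 × 0.0160963… = R$11,307.1371…
Total = R$702,470.00 + R$119,419.9000 + R$11,307.1371… = R$833,197.04

R$833,197.04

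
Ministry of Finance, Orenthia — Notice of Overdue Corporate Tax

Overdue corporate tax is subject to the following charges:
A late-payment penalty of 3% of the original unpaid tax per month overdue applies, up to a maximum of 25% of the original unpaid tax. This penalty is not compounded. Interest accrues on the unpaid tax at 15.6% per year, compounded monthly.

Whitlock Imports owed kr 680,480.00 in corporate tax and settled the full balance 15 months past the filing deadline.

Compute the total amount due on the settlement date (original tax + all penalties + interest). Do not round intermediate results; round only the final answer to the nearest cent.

kr 996,076.25

Penalty (uncapped): 15 × 3% × kr 680,480.00 = kr 306,216.00; cap = 25% × kr 680,480.00 = kr 170,120.00 → penalty = kr 170,120.00
Interest (15.6%/yr ÷ 12 = 1.3%/month): kr 680,480.00 × ((1 + 0.013)^15 − 1) = kr 145,476.2537…
Total = kr 680,480.00 + kr 170,120.0000 + kr 145,476.2537… = kr 996,076.25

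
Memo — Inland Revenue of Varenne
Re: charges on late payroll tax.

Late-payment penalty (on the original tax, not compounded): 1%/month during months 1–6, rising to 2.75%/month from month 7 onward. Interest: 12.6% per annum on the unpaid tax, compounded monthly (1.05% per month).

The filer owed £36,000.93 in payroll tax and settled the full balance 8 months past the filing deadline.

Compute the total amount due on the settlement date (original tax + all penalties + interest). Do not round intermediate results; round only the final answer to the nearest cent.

Penalty, months 1–6: 6 × 1% × £36,000.93 = £2,160.06…
Penalty, months 7–8: 2 × 2.75% × £36,000.93 = £1,980.05…
Interest: £36,000.93 × ((1 + 0.0105)^8 − 1) = £36,000.93 × 0.0871527… = £3,137.5777…
Total = £36,000.93 + £4,140.1070… + £3,137.5777… = £43,278.61

£43,278.61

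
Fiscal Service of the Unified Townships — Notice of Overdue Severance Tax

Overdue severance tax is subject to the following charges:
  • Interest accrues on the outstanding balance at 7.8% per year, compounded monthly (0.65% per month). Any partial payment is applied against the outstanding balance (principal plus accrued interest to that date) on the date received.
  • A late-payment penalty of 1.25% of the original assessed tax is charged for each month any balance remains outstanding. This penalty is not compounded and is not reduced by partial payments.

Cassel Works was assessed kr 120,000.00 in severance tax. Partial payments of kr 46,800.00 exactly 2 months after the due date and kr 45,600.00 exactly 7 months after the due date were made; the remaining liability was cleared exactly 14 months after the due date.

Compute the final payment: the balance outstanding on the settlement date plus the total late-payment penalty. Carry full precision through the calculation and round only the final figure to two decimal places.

Balance at month 2: kr 120,000.0000 × (1 + 0.0065)^2 = kr 121,565.0700
After kr 46,800.00 payment: kr 121,565.0700 − kr 46,800.00 = kr 74,765.0700
Balance at month 7: kr 74,765.0700 × (1 + 0.0065)^5 = kr 77,226.7290…
After kr 45,600.00 payment: kr 77,226.7290… − kr 45,600.00 = kr 31,626.7290…
Balance at month 14: kr 31,626.7290… × (1 + 0.0065)^7 = kr 33,094.1120…
Penalty: 14 × 1.25% × kr 120,000.00 = kr 21,000.00
Final settlement = outstanding balance + penalty = kr 33,094.1120… + kr 21,000.00 = kr 54,094.11

kr 54,094.11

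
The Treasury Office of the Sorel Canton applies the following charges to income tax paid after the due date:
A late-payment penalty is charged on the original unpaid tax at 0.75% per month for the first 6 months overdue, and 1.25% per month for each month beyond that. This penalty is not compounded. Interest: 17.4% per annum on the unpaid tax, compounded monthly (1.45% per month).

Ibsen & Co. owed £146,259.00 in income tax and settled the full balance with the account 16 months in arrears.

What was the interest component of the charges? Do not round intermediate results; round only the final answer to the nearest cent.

Interest: £146,259.00 × ((1 + 0.0145)^16 − 1) = £146,259.00 × 0.2590206… = £37,884.0879…

£37,884.09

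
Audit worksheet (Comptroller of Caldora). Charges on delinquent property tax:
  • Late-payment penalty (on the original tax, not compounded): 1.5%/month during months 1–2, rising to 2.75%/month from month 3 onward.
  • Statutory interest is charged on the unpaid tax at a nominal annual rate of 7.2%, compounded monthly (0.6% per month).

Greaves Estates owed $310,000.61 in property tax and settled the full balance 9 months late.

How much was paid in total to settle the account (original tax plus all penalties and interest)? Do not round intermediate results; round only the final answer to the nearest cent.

$396,123.22

Penalty, months 1–2: 2 × 1.5% × $310,000.61 = $9,300.02…
Penalty, months 3–9: 7 × 2.75% × $310,000.61 = $59,675.12…
Interest: $310,000.61 × ((1 + 0.006)^9 − 1) = $310,000.61 × 0.0553143… = $17,147.4693…
Total = $310,000.61 + $68,975.1357… + $17,147.4693… = $396,123.22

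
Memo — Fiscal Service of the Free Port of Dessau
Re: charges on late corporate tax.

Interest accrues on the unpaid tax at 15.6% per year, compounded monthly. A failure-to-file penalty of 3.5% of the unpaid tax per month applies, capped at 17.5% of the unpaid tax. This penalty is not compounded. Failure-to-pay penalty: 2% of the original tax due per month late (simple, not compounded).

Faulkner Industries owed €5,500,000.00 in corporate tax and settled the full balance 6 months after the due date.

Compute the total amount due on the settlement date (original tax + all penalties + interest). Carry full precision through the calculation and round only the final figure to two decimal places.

€7,565,686.54

Failure-to-file: 6 × 3.5% × €5,500,000.00 = €1,155,000.00, capped at 17.5% × €5,500,000.00 = €962,500.00
Failure-to-pay penalty: 6 × 2% × €5,500,000.00 = €660,000.00
Interest (15.6%/yr ÷ 12 = 1.3%/month): €5,500,000.00 × ((1 + 0.013)^6 − 1) = €443,186.5386…
Total = €5,500,000.00 + €1,622,500.0000 + €443,186.5386… = €7,565,686.54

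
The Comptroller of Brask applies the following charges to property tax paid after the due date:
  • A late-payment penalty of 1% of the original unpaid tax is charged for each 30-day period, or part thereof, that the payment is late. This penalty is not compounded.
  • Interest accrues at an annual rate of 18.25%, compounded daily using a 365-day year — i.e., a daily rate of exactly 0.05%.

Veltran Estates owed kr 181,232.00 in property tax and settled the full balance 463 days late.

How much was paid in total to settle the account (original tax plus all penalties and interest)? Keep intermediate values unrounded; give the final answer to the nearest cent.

Penalty periods: ⌈463/30⌉ = 16; penalty = 16 × 1% × kr 181,232.00 = kr 28,997.12
Interest: kr 181,232.00 × ((1 + 0.0005)^463 − 1) = kr 181,232.00 × 0.26041640… = kr 47,195.7854…
Total = kr 181,232.00 + kr 28,997.1200 + kr 47,195.7854… = kr 257,424.91

kr 257,424.91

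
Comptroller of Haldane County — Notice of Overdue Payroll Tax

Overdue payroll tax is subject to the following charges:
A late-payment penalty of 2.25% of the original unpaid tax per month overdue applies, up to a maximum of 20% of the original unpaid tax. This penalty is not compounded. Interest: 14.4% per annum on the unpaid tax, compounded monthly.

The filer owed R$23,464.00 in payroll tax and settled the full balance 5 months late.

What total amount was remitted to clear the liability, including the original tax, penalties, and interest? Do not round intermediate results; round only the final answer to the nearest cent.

Penalty: 5 × 2.25% × R$23,464.00 = R$2,639.70 (below the 20% cap of R$4,692.80)
Interest (14.4%/yr ÷ 12 = 1.2%/month): R$23,464.00 × ((1 + 0.012)^5 − 1) = R$1,442.0361…
Total = R$23,464.00 + R$2,639.7000 + R$1,442.0361… = R$27,545.74

R$27,545.74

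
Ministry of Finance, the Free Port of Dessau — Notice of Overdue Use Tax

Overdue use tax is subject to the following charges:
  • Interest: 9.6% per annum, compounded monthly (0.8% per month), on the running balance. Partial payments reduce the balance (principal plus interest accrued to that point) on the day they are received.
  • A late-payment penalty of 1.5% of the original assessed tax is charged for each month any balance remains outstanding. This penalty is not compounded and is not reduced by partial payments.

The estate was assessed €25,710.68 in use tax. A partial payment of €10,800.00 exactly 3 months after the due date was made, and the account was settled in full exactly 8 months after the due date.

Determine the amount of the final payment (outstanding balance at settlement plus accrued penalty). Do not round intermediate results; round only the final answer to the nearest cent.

€19,249.30

Balance at month 3: €25,710.6800 × (1 + 0.008)^3 = €26,332.6859…
After €10,800.00 payment: €26,332.6859… − €10,800.00 = €15,532.6859…
Balance at month 8: €15,532.6859… × (1 + 0.008)^5 = €16,164.0141…
Penalty: 8 × 1.5% × €25,710.68 = €3,085.28…
Final settlement = outstanding balance + penalty = €16,164.0141… + €3,085.28… = €19,249.30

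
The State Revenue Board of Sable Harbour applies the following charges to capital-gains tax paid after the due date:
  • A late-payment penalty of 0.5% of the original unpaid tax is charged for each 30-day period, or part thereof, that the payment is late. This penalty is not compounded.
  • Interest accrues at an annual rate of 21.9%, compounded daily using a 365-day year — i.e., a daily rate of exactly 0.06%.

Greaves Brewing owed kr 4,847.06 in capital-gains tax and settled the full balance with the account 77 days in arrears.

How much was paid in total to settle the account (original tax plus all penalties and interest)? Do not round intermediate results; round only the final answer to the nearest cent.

kr 5,148.88

Penalty periods: ⌈77/30⌉ = 3; penalty = 3 × 0.5% × kr 4,847.06 = kr 72.71…
Interest: kr 4,847.06 × ((1 + 0.0006)^77 − 1) = kr 4,847.06 × 0.04726934… = kr 229.1173…
Total = kr 4,847.06 + kr 72.7059 + kr 229.1173… = kr 5,148.88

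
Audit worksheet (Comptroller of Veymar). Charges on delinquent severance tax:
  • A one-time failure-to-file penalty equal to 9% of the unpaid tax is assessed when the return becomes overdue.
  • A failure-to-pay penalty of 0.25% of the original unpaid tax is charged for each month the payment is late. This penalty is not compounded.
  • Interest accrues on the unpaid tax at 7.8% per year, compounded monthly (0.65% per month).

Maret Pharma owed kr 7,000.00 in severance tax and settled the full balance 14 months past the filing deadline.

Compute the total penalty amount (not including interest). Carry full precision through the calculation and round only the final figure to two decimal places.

kr 875.00

Failure-to-file penalty: 9% × kr 7,000.00 = kr 630.00
Failure-to-pay penalty: 14 × 0.25% × kr 7,000.00 = kr 245.00
Total penalty = kr 630.00 + kr 245.00 = kr 875.00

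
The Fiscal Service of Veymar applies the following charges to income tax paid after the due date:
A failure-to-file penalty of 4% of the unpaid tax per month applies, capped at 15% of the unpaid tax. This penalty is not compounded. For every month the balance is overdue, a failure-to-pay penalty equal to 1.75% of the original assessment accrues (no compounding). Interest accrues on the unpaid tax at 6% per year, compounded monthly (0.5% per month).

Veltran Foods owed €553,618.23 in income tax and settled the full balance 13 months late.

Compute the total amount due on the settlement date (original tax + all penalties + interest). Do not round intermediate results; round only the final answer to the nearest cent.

Failure-to-file: 13 × 4% × €553,618.23 = €287,881.48…, capped at 15% × €553,618.23 = €83,042.73…
Failure-to-pay penalty = 1.75% × €553,618.23 × 13 mo = €125,948.15…
Interest: €553,618.23 × ((1 + 0.005)^13 − 1) = €553,618.23 × 0.0669862… = €37,084.7820…
Total = €553,618.23 + €208,990.8818… + €37,084.7820… = €799,693.89

€799,693.89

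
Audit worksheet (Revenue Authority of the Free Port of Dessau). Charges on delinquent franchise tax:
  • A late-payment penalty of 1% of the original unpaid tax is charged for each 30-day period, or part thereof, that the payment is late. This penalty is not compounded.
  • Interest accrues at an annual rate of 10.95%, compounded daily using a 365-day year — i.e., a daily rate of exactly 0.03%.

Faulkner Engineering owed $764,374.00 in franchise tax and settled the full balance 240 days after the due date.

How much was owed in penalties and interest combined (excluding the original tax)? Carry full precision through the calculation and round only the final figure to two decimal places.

Penalty periods: ⌈240/30⌉ = 8; penalty = 8 × 1% × $764,374.00 = $61,149.92
Interest: $764,374.00 × ((1 + 0.0003)^240 − 1) = $764,374.00 × 0.07464374… = $57,055.7342…
Penalties + interest = $61,149.9200 + $57,055.7342… = $118,205.65

$118,205.65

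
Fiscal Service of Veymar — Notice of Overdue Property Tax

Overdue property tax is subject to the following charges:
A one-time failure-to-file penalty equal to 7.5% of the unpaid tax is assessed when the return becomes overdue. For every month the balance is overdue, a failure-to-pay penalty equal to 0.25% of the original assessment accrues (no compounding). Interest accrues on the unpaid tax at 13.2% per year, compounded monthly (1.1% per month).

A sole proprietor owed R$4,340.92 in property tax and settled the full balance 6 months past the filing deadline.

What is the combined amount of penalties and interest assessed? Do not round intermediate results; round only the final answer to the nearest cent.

Failure-to-file penalty: 7.5% × R$4,340.92 = R$325.57…
Failure-to-pay penalty: 6 × 0.25% × R$4,340.92 = R$65.11…
Interest: R$4,340.92 × ((1 + 0.011)^6 − 1) = R$4,340.92 × 0.0678418… = R$294.4960…
Penalties + interest = R$390.6828 + R$294.4960… = R$685.18

R$685.18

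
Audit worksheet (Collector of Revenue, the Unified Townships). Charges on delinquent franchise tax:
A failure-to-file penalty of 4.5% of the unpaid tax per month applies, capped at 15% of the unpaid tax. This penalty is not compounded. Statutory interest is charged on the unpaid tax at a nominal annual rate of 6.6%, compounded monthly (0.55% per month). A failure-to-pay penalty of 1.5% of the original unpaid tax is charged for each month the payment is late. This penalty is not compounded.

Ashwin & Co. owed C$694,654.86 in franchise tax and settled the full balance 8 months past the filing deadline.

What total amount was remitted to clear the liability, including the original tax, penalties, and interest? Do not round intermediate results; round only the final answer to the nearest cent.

Failure-to-file: 8 × 4.5% × C$694,654.86 = C$250,075.75…, capped at 15% × C$694,654.86 = C$104,198.23…
Failure-to-pay penalty: 8 × 1.5% × C$694,654.86 = C$83,358.58…
Interest: C$694,654.86 × ((1 + 0.0055)^8 − 1) = C$694,654.86 × 0.0448564… = C$31,159.7033…
Total = C$694,654.86 + C$187,556.8122 + C$31,159.7033… = C$913,371.38

C$913,371.38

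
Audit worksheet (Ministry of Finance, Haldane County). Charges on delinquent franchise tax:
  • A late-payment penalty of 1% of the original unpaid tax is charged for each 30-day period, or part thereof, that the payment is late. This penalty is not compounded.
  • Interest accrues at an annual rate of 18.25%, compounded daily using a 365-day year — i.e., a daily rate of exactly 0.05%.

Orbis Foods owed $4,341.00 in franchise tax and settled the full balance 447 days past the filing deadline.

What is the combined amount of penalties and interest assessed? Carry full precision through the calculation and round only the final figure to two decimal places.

Penalty periods: ⌈447/30⌉ = 15; penalty = 15 × 1% × $4,341.00 = $651.15
Interest: $4,341.00 × ((1 + 0.0005)^447 − 1) = $4,341.00 × 0.25037580… = $1,086.8813…
Penalties + interest = $651.1500 + $1,086.8813… = $1,738.03

$1,738.03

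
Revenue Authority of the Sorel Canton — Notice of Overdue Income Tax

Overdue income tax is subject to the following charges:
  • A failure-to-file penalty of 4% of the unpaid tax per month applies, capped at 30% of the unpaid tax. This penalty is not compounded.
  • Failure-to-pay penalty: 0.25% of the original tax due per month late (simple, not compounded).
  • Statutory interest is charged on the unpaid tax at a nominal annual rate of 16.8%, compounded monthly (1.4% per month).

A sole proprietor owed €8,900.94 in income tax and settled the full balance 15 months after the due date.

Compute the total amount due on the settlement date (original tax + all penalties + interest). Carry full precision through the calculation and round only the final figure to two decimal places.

Failure-to-file: 15 × 4% × €8,900.94 = €5,340.56…, capped at 30% × €8,900.94 = €2,670.28…
Failure-to-pay penalty: 15 × 0.25% × €8,900.94 = €333.79…
Interest: €8,900.94 × ((1 + 0.014)^15 − 1) = €8,900.94 × 0.2318826… = €2,063.9732…
Total = €8,900.94 + €3,004.0673… + €2,063.9732… = €13,968.98

€13,968.98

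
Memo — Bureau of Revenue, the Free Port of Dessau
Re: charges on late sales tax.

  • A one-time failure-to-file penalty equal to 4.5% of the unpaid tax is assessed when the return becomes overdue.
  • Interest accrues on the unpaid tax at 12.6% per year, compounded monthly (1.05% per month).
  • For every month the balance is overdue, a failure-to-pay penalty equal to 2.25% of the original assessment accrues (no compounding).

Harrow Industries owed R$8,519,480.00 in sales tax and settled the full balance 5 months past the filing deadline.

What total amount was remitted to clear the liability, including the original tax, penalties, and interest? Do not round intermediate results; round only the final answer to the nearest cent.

R$10,318,062.67

Failure-to-file penalty: 4.5% × R$8,519,480.00 = R$383,376.60
Failure-to-pay penalty = 2.25% × R$8,519,480.00 × 5 mo = R$958,441.50
Interest: R$8,519,480.00 × ((1 + 0.0105)^5 − 1) = R$8,519,480.00 × 0.0536141… = R$456,764.5692…
Total = R$8,519,480.00 + R$1,341,818.1000 + R$456,764.5692… = R$10,318,062.67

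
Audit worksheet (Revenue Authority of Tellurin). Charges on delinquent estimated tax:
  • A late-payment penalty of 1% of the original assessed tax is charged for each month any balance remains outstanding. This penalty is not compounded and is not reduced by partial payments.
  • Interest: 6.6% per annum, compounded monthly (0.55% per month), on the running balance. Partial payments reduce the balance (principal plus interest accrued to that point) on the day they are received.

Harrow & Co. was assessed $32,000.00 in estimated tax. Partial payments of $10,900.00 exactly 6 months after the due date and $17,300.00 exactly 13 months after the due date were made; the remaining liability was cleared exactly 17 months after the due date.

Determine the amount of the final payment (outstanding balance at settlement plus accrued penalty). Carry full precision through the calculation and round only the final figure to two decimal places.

$11,305.70

Balance at month 6: $32,000.0000 × (1 + 0.0055)^6 = $33,070.6269…
After $10,900.00 payment: $33,070.6269… − $10,900.00 = $22,170.6269…
Balance at month 13: $22,170.6269… × (1 + 0.0055)^7 = $23,038.4098…
After $17,300.00 payment: $23,038.4098… − $17,300.00 = $5,738.4098…
Balance at month 17: $5,738.4098… × (1 + 0.0055)^4 = $5,865.7001…
Penalty: 17 × 1% × $32,000.00 = $5,440.00
Final settlement = outstanding balance + penalty = $5,865.7001… + $5,440.00 = $11,305.70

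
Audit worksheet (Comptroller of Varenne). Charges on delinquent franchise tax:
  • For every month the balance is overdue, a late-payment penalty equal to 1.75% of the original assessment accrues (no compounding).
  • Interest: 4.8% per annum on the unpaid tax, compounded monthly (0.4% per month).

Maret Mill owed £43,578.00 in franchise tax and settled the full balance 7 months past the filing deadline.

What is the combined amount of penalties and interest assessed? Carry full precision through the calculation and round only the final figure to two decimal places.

£6,573.23

Late-payment penalty: 7 × 1.75% × £43,578.00 = £5,338.31…
Interest: £43,578.00 × ((1 + 0.004)^7 − 1) = £43,578.00 × 0.0283382… = £1,234.9242…
Penalties + interest = £5,338.3050 + £1,234.9242… = £6,573.23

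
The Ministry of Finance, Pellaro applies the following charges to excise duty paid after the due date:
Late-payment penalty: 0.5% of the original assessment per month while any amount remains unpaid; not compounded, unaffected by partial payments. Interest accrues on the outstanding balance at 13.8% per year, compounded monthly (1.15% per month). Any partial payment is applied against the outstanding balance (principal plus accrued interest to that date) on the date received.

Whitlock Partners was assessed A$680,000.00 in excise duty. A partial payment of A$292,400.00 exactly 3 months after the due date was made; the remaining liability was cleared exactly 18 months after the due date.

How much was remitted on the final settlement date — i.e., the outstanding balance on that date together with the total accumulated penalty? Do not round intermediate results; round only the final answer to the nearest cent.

A$549,491.95

Balance at month 3: A$680,000.0000 × (1 + 0.0115)^3 = A$703,730.8242…
After A$292,400.00 payment: A$703,730.8242… − A$292,400.00 = A$411,330.8242…
Balance at month 18: A$411,330.8242… × (1 + 0.0115)^15 = A$488,291.9476…
Penalty: 18 × 0.5% × A$680,000.00 = A$61,200.00
Final settlement = outstanding balance + penalty = A$488,291.9476… + A$61,200.00 = A$549,491.95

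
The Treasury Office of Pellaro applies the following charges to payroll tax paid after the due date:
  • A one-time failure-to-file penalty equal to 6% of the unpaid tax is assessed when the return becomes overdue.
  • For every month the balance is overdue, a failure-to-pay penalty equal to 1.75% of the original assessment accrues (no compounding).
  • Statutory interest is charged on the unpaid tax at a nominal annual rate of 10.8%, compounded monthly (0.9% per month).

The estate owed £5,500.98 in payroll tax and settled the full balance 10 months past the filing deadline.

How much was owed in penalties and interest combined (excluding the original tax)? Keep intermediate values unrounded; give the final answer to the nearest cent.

Failure-to-file penalty: 6% × £5,500.98 = £330.06…
Failure-to-pay penalty = 1.75% × £5,500.98 × 10 mo = £962.67…
Interest: £5,500.98 × ((1 + 0.009)^10 − 1) = £5,500.98 × 0.0937339… = £515.6282…
Penalties + interest = £1,292.7303 + £515.6282… = £1,808.36

£1,808.36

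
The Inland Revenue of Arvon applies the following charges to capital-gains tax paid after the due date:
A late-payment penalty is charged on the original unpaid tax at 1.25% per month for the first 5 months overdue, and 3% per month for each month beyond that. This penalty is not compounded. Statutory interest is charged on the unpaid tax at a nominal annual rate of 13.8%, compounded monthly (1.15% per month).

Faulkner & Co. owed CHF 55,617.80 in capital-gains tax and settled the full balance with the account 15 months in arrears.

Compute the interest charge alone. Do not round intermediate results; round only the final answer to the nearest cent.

CHF 10,406.24

Interest: CHF 55,617.80 × ((1 + 0.0115)^15 − 1) = CHF 55,617.80 × 0.1871027… = CHF 10,406.2427…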